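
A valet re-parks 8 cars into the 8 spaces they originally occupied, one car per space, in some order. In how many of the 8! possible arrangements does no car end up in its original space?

14833

By inclusion-exclusion, !8 = Σ (-1)^k · 8!/k! for k=0..8
= 8! - 8!/1! + 8!/2! - 8!/3! + 8!/4! - 8!/5! + 8!/6! - 8!/7! + 8!/8!
= 40320 - 40320 + 20160 - 6720 + 1680 - 336 + 56 - 8 + 1
= 14833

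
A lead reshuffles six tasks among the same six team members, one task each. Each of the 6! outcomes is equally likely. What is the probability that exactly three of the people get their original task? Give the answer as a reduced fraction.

1/18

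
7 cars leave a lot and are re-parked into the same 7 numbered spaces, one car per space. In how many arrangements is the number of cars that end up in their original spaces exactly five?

Pick the 5 fixed positions: C(7,5) = 21 ways.
The remaining 2 must be deranged: !2 = 1.
Total: 21 × 1 = 21.

21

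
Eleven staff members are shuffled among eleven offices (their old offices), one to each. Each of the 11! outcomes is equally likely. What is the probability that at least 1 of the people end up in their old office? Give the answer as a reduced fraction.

2523223/3991680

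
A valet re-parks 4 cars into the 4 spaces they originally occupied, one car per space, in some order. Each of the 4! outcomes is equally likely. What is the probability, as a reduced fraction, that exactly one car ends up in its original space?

Favorable outcomes: C(4,1)·!3 = 4·2 = 8.
Total outcomes: 4! = 24.
Probability = 8/24 = 1/3.

1/3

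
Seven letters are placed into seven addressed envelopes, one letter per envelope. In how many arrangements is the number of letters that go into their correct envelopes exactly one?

1855

Pick the single fixed position: C(7,1) = 7 ways.
The other 6 form a derangement: !6 = 265.
Total: 7 × 265 = 1855.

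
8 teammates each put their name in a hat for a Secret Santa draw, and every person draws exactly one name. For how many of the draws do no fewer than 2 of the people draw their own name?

# with exactly i fixed is C(8,i)·!(8-i); sum over i=2..8:
  i=2: C(8,2)·!6 = 28·265 = 7420
  i=3: C(8,3)·!5 = 56·44 = 2464
  i=4: C(8,4)·!4 = 70·9 = 630
  i=5: C(8,5)·!3 = 56·2 = 112
  i=6: C(8,6)·!2 = 28·1 = 28
  i=7: C(8,7)·!1 = 8·0 = 0
  i=8: C(8,8)·!0 = 1·1 = 1
Total = 10655.

10655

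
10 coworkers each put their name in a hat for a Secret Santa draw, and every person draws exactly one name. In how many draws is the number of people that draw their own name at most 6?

3628514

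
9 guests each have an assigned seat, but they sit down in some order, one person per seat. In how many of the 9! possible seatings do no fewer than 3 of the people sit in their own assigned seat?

29143

Sum C(9,i)·!(9-i) for i = 3..9:
  i=3: C(9,3)·!6 = 84·265 = 22260
  i=4: C(9,4)·!5 = 126·44 = 5544
  i=5: C(9,5)·!4 = 126·9 = 1134
  i=6: C(9,6)·!3 = 84·2 = 168
  i=7: C(9,7)·!2 = 36·1 = 36
  i=8: C(9,8)·!1 = 9·0 = 0
  i=9: C(9,9)·!0 = 1·1 = 1
Total = 29143.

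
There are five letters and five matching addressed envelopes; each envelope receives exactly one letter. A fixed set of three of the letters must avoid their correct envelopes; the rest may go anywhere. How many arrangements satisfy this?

Let A_j be the event that the j-th constrained one is fixed. By inclusion-exclusion over the 3 events:
Σ_{j=0}^{3} (-1)^j C(3,j)(5-j)!
= C(3,0)·5! - C(3,1)·4! + C(3,2)·3! - C(3,3)·2!
= 120 - 72 + 18 - 2
= 64

64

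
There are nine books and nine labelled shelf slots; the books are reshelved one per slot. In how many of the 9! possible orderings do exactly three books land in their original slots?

22260

Pick the 3 fixed positions: C(9,3) = 84 ways.
The other 6 form a derangement: !6 = 265.
Total: 84 × 265 = 22260.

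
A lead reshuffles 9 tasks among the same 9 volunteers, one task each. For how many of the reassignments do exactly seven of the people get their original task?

Pick the 7 fixed positions: C(9,7) = 36 ways.
The remaining 2 must be deranged: !2 = 1.
Total: 36 × 1 = 36.

36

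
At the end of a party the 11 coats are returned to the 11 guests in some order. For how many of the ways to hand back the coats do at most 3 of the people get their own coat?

# with exactly i fixed is C(11,i)·!(11-i); sum over i=0..3:
  i=0: C(11,0)·!11 = 1·14684570 = 14684570
  i=1: C(11,1)·!10 = 11·1334961 = 14684571
  i=2: C(11,2)·!9 = 55·133496 = 7342280
  i=3: C(11,3)·!8 = 165·14833 = 2447445
Total = 39158866.

39158866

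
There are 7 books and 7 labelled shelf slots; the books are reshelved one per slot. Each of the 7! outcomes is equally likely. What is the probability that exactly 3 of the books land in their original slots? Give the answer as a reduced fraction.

1/16

Favorable outcomes: C(7,3)·!4 = 35·9 = 315.
Total outcomes: 7! = 5040.
Probability = 315/5040 = 1/16.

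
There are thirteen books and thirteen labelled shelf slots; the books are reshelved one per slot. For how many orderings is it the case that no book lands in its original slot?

!13 = 13! · Σ_{k=0}^{13} (-1)^k/k!
= 13! - 13!/1! + 13!/2! - 13!/3! + 13!/4! - 13!/5! + 13!/6! - 13!/7! + 13!/8! - 13!/9! + 13!/10! - 13!/11! + 13!/12! - 13!/13!
= 6227020800 - 6227020800 + 3113510400 - 1037836800 + 259459200 - 51891840 + 8648640 - 1235520 + 154440 - 17160 + 1716 - 156 + 13 - 1
= 2290792932

2290792932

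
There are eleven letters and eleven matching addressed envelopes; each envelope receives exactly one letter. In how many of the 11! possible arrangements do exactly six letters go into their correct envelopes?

Choose which 6 of the 11 are fixed: C(11,6) = 462.
The remaining 5 must be deranged: !5 = 44.
Total: 462 × 44 = 20328.

20328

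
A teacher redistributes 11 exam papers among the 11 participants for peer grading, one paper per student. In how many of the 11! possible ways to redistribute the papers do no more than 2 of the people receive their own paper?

# with exactly i fixed is C(11,i)·!(11-i); sum over i=0..2:
  i=0: C(11,0)·!11 = 1·14684570 = 14684570
  i=1: C(11,1)·!10 = 11·1334961 = 14684571
  i=2: C(11,2)·!9 = 55·133496 = 7342280
Total = 36711421.

36711421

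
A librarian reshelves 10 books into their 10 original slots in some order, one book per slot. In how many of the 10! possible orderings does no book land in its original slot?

1334961

Recurrence: !10 = 10·!9 + (-1)^10.
!10 = 10·133496 + 1 = 1334961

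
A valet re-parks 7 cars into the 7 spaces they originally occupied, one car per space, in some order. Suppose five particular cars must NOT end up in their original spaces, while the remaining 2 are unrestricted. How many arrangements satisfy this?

2428

Inclusion-exclusion on the 5 forbidden self-matches:
Σ_{j=0}^{5} (-1)^j C(5,j)(7-j)!
= C(5,0)·7! - C(5,1)·6! + C(5,2)·5! - C(5,3)·4! + C(5,4)·3! - C(5,5)·2!
= 5040 - 3600 + 1200 - 240 + 30 - 2
= 2428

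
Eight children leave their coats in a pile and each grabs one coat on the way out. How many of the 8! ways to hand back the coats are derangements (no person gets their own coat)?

14833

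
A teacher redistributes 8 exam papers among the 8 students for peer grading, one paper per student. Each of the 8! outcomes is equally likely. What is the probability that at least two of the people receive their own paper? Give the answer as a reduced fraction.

2131/8064

Favorable outcomes: Σ_{i≥2} C(8,i)·!(8-i) = 28·265 + 56·44 + 70·9 + 56·2 + 28·1 + 8·0 + 1·1 = 10655.
Total outcomes: 8! = 40320.
Probability = 10655/40320 = 2131/8064.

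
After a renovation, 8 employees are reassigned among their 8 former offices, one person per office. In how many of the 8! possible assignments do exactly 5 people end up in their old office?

Choose which 5 of the 8 are fixed: C(8,5) = 56.
The other 3 form a derangement: !3 = 2.
Total: 56 × 2 = 112.

112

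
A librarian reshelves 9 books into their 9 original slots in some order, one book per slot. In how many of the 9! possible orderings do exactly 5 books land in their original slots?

Pick the 5 fixed positions: C(9,5) = 126 ways.
The other 4 form a derangement: !4 = 9.
Total: 126 × 9 = 1134.

1134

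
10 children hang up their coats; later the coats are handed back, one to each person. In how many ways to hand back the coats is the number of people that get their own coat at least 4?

68914

Sum C(10,i)·!(10-i) for i = 4..10:
  i=4: C(10,4)·!6 = 210·265 = 55650
  i=5: C(10,5)·!5 = 252·44 = 11088
  i=6: C(10,6)·!4 = 210·9 = 1890
  i=7: C(10,7)·!3 = 120·2 = 240
  i=8: C(10,8)·!2 = 45·1 = 45
  i=9: C(10,9)·!1 = 10·0 = 0
  i=10: C(10,10)·!0 = 1·1 = 1
Total = 68914.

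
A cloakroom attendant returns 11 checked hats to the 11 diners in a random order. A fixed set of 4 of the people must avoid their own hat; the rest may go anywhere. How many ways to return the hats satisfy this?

27422640

Let A_j be the event that the j-th constrained one is fixed. By inclusion-exclusion over the 4 events:
Σ_{j=0}^{4} (-1)^j C(4,j)(11-j)!
= C(4,0)·11! - C(4,1)·10! + C(4,2)·9! - C(4,3)·8! + C(4,4)·7!
= 39916800 - 14515200 + 2177280 - 161280 + 5040
= 27422640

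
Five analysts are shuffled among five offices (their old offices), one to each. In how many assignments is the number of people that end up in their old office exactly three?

10

Choose which 3 of the 5 are fixed: C(5,3) = 10.
The other 2 form a derangement: !2 = 1.
Total: 10 × 1 = 10.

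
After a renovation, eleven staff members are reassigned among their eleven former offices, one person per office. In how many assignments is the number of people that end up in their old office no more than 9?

Sum C(11,i)·!(11-i) for i = 0..9:
  i=0: C(11,0)·!11 = 1·14684570 = 14684570
  i=1: C(11,1)·!10 = 11·1334961 = 14684571
  i=2: C(11,2)·!9 = 55·133496 = 7342280
  i=3: C(11,3)·!8 = 165·14833 = 2447445
  i=4: C(11,4)·!7 = 330·1854 = 611820
  i=5: C(11,5)·!6 = 462·265 = 122430
  i=6: C(11,6)·!5 = 462·44 = 20328
  i=7: C(11,7)·!4 = 330·9 = 2970
  i=8: C(11,8)·!3 = 165·2 = 330
  i=9: C(11,9)·!2 = 55·1 = 55
Total = 39916799.

39916799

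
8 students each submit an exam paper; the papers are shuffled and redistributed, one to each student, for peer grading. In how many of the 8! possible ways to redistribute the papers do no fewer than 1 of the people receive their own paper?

25487

# with exactly i fixed is C(8,i)·!(8-i); sum over i=1..8:
  i=1: C(8,1)·!7 = 8·1854 = 14832
  i=2: C(8,2)·!6 = 28·265 = 7420
  i=3: C(8,3)·!5 = 56·44 = 2464
  i=4: C(8,4)·!4 = 70·9 = 630
  i=5: C(8,5)·!3 = 56·2 = 112
  i=6: C(8,6)·!2 = 28·1 = 28
  i=7: C(8,7)·!1 = 8·0 = 0
  i=8: C(8,8)·!0 = 1·1 = 1
Total = 25487.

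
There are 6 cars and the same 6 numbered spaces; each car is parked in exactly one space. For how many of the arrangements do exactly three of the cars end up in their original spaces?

40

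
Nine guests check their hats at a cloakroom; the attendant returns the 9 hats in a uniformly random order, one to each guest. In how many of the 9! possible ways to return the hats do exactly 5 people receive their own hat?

1134

Pick the 5 fixed positions: C(9,5) = 126 ways.
The other 4 form a derangement: !4 = 9.
Total: 126 × 9 = 1134.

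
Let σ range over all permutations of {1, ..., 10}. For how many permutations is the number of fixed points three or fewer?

3559886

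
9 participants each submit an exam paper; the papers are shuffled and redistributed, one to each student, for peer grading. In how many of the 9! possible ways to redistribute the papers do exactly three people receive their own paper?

22260

Pick the 3 fixed positions: C(9,3) = 84 ways.
The other 6 form a derangement: !6 = 265.
Total: 84 × 265 = 22260.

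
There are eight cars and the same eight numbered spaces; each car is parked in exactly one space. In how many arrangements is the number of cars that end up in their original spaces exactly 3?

2464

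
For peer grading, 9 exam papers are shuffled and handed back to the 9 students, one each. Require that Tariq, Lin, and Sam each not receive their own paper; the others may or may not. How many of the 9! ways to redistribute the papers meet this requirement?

256320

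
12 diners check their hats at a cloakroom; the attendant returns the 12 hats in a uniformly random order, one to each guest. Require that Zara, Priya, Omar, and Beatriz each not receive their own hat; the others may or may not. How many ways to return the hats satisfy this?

339696000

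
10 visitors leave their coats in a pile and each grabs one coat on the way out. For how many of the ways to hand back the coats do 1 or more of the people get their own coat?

2293839

# with exactly i fixed is C(10,i)·!(10-i); sum over i=1..10:
  i=1: C(10,1)·!9 = 10·133496 = 1334960
  i=2: C(10,2)·!8 = 45·14833 = 667485
  i=3: C(10,3)·!7 = 120·1854 = 222480
  i=4: C(10,4)·!6 = 210·265 = 55650
  i=5: C(10,5)·!5 = 252·44 = 11088
  i=6: C(10,6)·!4 = 210·9 = 1890
  i=7: C(10,7)·!3 = 120·2 = 240
  i=8: C(10,8)·!2 = 45·1 = 45
  i=9: C(10,9)·!1 = 10·0 = 0
  i=10: C(10,10)·!0 = 1·1 = 1
Total = 2293839.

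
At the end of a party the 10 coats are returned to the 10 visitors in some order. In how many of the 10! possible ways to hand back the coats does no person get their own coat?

!10 is the nearest integer to 10!/e.
10! = 3628800, and 3628800/e ≈ 1334960.92, so !10 = 1334961.

1334961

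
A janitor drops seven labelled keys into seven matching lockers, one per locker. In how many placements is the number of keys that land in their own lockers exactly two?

Choose which 2 of the 7 are fixed: C(7,2) = 21.
The remaining 5 must be deranged: !5 = 44.
Total: 21 × 44 = 924.

924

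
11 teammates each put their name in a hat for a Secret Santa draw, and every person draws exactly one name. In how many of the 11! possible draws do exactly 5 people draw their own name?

Pick the 5 fixed positions: C(11,5) = 462 ways.
The other 6 form a derangement: !6 = 265.
Total: 462 × 265 = 122430.

122430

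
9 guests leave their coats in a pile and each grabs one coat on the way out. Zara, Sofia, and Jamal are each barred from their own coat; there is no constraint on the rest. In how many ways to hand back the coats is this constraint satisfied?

256320

Let A_j be the event that the j-th constrained one is fixed. By inclusion-exclusion over the 3 events:
Σ_{j=0}^{3} (-1)^j C(3,j)(9-j)!
= C(3,0)·9! - C(3,1)·8! + C(3,2)·7! - C(3,3)·6!
= 362880 - 120960 + 15120 - 720
= 256320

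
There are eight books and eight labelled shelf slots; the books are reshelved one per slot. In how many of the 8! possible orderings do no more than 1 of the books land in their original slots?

# with exactly i fixed is C(8,i)·!(8-i); sum over i=0..1:
  i=0: C(8,0)·!8 = 1·14833 = 14833
  i=1: C(8,1)·!7 = 8·1854 = 14832
Total = 29665.

29665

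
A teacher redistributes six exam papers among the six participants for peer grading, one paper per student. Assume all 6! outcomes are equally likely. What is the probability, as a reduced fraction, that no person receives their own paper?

53/144

Favorable outcomes: !6 = 265.
Total outcomes: 6! = 720.
Probability = 265/720 = 53/144.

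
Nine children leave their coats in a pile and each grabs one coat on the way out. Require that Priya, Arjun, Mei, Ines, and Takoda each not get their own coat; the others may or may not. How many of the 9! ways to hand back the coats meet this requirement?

205056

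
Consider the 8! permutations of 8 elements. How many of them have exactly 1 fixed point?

Choose which one of the 8 is fixed: C(8,1) = 8.
The remaining 7 must be deranged: !7 = 1854.
Total: 8 × 1854 = 14832.

14832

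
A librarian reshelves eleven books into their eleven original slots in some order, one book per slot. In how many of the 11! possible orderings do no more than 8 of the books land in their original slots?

Sum C(11,i)·!(11-i) for i = 0..8:
  i=0: C(11,0)·!11 = 1·14684570 = 14684570
  i=1: C(11,1)·!10 = 11·1334961 = 14684571
  i=2: C(11,2)·!9 = 55·133496 = 7342280
  i=3: C(11,3)·!8 = 165·14833 = 2447445
  i=4: C(11,4)·!7 = 330·1854 = 611820
  i=5: C(11,5)·!6 = 462·265 = 122430
  i=6: C(11,6)·!5 = 462·44 = 20328
  i=7: C(11,7)·!4 = 330·9 = 2970
  i=8: C(11,8)·!3 = 165·2 = 330
Total = 39916744.

39916744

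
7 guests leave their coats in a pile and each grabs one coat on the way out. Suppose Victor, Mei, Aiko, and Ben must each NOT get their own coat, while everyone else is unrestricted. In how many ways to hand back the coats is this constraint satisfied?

Inclusion-exclusion on the 4 forbidden self-matches:
Σ_{j=0}^{4} (-1)^j C(4,j)(7-j)!
= C(4,0)·7! - C(4,1)·6! + C(4,2)·5! - C(4,3)·4! + C(4,4)·3!
= 5040 - 2880 + 720 - 96 + 6
= 2790

2790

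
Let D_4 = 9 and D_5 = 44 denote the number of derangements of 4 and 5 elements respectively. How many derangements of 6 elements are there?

265

D_6 = (6-1)·(D_5 + D_4) = 5·(44 + 9) = 5·53 = 265.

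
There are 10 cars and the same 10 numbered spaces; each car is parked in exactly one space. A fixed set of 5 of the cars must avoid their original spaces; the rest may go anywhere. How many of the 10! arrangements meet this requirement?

2170680

Let A_j be the event that the j-th constrained one is fixed. By inclusion-exclusion over the 5 events:
Σ_{j=0}^{5} (-1)^j C(5,j)(10-j)!
= C(5,0)·10! - C(5,1)·9! + C(5,2)·8! - C(5,3)·7! + C(5,4)·6! - C(5,5)·5!
= 3628800 - 1814400 + 403200 - 50400 + 3600 - 120
= 2170680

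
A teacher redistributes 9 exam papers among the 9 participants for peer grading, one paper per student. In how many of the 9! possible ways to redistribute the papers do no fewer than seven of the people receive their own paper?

37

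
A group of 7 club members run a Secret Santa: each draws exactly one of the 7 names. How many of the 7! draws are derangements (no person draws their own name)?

1854

Recurrence: !7 = 7·!6 + (-1)^7.
!7 = 7·265 - 1 = 1854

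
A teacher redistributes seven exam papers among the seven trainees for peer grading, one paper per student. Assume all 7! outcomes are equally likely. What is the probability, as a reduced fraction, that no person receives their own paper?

103/280

Favorable outcomes: !7 = 1854.
Total outcomes: 7! = 5040.
Probability = 1854/5040 = 103/280.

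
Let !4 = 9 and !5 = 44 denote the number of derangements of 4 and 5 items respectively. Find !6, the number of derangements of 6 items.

265

!6 = (6-1)·(!5 + !4) = 5·(44 + 9) = 5·53 = 265.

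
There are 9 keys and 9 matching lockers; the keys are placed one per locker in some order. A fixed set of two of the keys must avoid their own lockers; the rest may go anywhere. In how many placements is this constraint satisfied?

Let A_j be the event that the j-th constrained one is fixed. By inclusion-exclusion over the 2 events:
Σ_{j=0}^{2} (-1)^j C(2,j)(9-j)!
= C(2,0)·9! - C(2,1)·8! + C(2,2)·7!
= 362880 - 80640 + 5040
= 287280

287280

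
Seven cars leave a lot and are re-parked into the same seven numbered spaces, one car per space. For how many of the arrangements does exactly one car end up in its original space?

Pick the single fixed position: C(7,1) = 7 ways.
The remaining 6 must be deranged: !6 = 265.
Total: 7 × 265 = 1855.

1855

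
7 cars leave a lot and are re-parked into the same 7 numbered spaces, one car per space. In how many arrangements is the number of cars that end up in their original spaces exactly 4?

Pick the 4 fixed positions: C(7,4) = 35 ways.
The remaining 3 must be deranged: !3 = 2.
Total: 35 × 2 = 70.

70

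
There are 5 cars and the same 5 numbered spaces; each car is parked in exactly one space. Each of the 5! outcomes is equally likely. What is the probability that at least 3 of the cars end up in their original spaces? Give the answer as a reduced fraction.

Favorable outcomes: Σ_{i≥3} C(5,i)·!(5-i) = 10·1 + 5·0 + 1·1 = 11.
Total outcomes: 5! = 120.
Probability = 11/120 = 11/120.

11/120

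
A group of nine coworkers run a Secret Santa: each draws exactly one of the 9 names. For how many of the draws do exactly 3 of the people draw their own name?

Choose which 3 of the 9 are fixed: C(9,3) = 84.
The remaining 6 must be deranged: !6 = 265.
Total: 84 × 265 = 22260.

22260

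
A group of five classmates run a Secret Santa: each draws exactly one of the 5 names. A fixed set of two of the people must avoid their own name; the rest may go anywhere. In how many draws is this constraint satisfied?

Inclusion-exclusion on the 2 forbidden self-matches:
Σ_{j=0}^{2} (-1)^j C(2,j)(5-j)!
= C(2,0)·5! - C(2,1)·4! + C(2,2)·3!
= 120 - 48 + 6
= 78

78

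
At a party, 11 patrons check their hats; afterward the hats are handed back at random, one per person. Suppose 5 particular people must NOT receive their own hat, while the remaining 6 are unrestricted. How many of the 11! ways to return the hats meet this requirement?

25022880

Let A_j be the event that the j-th constrained one is fixed. By inclusion-exclusion over the 5 events:
Σ_{j=0}^{5} (-1)^j C(5,j)(11-j)!
= C(5,0)·11! - C(5,1)·10! + C(5,2)·9! - C(5,3)·8! + C(5,4)·7! - C(5,5)·6!
= 39916800 - 18144000 + 3628800 - 403200 + 25200 - 720
= 25022880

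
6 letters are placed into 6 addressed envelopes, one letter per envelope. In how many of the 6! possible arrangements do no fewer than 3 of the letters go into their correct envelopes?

56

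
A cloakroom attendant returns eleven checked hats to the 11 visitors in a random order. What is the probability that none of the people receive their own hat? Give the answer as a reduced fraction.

Favorable outcomes: !11 = 14684570.
Total outcomes: 11! = 39916800.
Probability = 14684570/39916800 = 1468457/3991680.

1468457/3991680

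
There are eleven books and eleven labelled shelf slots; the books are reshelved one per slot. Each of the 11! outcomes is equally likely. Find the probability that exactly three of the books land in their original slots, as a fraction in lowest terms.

2119/34560

Favorable outcomes: C(11,3)·!8 = 165·14833 = 2447445.
Total outcomes: 11! = 39916800.
Probability = 2447445/39916800 = 2119/34560.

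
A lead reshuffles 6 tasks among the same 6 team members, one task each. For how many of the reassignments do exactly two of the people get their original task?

135

Pick the 2 fixed positions: C(6,2) = 15 ways.
The other 4 form a derangement: !4 = 9.
Total: 15 × 9 = 135.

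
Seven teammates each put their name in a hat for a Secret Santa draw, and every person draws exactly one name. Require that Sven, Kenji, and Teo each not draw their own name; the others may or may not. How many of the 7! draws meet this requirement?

3216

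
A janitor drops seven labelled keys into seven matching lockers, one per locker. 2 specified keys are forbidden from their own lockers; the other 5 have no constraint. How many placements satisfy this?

Inclusion-exclusion on the 2 forbidden self-matches:
Σ_{j=0}^{2} (-1)^j C(2,j)(7-j)!
= C(2,0)·7! - C(2,1)·6! + C(2,2)·5!
= 5040 - 1440 + 120
= 3720

3720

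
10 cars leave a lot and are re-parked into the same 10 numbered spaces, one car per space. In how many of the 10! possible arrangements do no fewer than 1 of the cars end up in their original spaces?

2293839

Sum C(10,i)·!(10-i) for i = 1..10:
  i=1: C(10,1)·!9 = 10·133496 = 1334960
  i=2: C(10,2)·!8 = 45·14833 = 667485
  i=3: C(10,3)·!7 = 120·1854 = 222480
  i=4: C(10,4)·!6 = 210·265 = 55650
  i=5: C(10,5)·!5 = 252·44 = 11088
  i=6: C(10,6)·!4 = 210·9 = 1890
  i=7: C(10,7)·!3 = 120·2 = 240
  i=8: C(10,8)·!2 = 45·1 = 45
  i=9: C(10,9)·!1 = 10·0 = 0
  i=10: C(10,10)·!0 = 1·1 = 1
Total = 2293839.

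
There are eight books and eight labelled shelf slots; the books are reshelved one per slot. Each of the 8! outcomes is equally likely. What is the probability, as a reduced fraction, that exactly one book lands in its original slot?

Favorable outcomes: C(8,1)·!7 = 8·1854 = 14832.
Total outcomes: 8! = 40320.
Probability = 14832/40320 = 103/280.

103/280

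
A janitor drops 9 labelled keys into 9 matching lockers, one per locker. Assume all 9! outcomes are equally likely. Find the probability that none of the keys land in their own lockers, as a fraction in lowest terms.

Favorable outcomes: !9 = 133496.
Total outcomes: 9! = 362880.
Probability = 133496/362880 = 16687/45360.

16687/45360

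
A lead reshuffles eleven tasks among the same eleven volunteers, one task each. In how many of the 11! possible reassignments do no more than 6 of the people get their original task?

# with exactly i fixed is C(11,i)·!(11-i); sum over i=0..6:
  i=0: C(11,0)·!11 = 1·14684570 = 14684570
  i=1: C(11,1)·!10 = 11·1334961 = 14684571
  i=2: C(11,2)·!9 = 55·133496 = 7342280
  i=3: C(11,3)·!8 = 165·14833 = 2447445
  i=4: C(11,4)·!7 = 330·1854 = 611820
  i=5: C(11,5)·!6 = 462·265 = 122430
  i=6: C(11,6)·!5 = 462·44 = 20328
Total = 39913444.

39913444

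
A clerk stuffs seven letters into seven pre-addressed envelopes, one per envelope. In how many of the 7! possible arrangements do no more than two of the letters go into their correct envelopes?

4633

Sum C(7,i)·!(7-i) for i = 0..2:
  i=0: C(7,0)·!7 = 1·1854 = 1854
  i=1: C(7,1)·!6 = 7·265 = 1855
  i=2: C(7,2)·!5 = 21·44 = 924
Total = 4633.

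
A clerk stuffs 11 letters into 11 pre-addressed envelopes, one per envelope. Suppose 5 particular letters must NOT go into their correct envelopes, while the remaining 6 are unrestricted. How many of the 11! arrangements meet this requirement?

25022880

Inclusion-exclusion on the 5 forbidden self-matches:
Σ_{j=0}^{5} (-1)^j C(5,j)(11-j)!
= C(5,0)·11! - C(5,1)·10! + C(5,2)·9! - C(5,3)·8! + C(5,4)·7! - C(5,5)·6!
= 39916800 - 18144000 + 3628800 - 403200 + 25200 - 720
= 25022880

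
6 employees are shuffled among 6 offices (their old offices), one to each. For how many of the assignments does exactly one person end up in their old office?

264

Pick the single fixed position: C(6,1) = 6 ways.
The other 5 form a derangement: !5 = 44.
Total: 6 × 44 = 264.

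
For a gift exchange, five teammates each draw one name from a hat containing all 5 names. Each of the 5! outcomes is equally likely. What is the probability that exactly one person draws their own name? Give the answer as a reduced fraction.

Favorable outcomes: C(5,1)·!4 = 5·9 = 45.
Total outcomes: 5! = 120.
Probability = 45/120 = 3/8.

3/8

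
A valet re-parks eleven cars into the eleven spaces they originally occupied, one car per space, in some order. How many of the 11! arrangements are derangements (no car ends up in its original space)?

14684570

!11 = 11! · Σ_{k=0}^{11} (-1)^k/k!
= 11! - 11!/1! + 11!/2! - 11!/3! + 11!/4! - 11!/5! + 11!/6! - 11!/7! + 11!/8! - 11!/9! + 11!/10! - 11!/11!
= 39916800 - 39916800 + 19958400 - 6652800 + 1663200 - 332640 + 55440 - 7920 + 990 - 110 + 11 - 1
= 14684570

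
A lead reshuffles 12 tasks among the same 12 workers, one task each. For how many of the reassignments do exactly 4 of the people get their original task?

Choose which 4 of the 12 are fixed: C(12,4) = 495.
The remaining 8 must be deranged: !8 = 14833.
Total: 495 × 14833 = 7342335.

7342335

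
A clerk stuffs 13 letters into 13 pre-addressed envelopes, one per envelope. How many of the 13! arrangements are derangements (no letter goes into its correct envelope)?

The subfactorial !13 = [13!/e] (nearest integer).
13! = 6227020800, and 6227020800/e ≈ 2290792932.07, so !13 = 2290792932.

2290792932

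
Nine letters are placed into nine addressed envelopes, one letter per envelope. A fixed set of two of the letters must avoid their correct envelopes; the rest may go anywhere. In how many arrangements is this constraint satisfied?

287280

Let A_j be the event that the j-th constrained one is fixed. By inclusion-exclusion over the 2 events:
Σ_{j=0}^{2} (-1)^j C(2,j)(9-j)!
= C(2,0)·9! - C(2,1)·8! + C(2,2)·7!
= 362880 - 80640 + 5040
= 287280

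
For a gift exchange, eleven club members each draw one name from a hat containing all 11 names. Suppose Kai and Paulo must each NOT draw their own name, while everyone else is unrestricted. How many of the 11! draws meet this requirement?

Let A_j be the event that the j-th constrained one is fixed. By inclusion-exclusion over the 2 events:
Σ_{j=0}^{2} (-1)^j C(2,j)(11-j)!
= C(2,0)·11! - C(2,1)·10! + C(2,2)·9!
= 39916800 - 7257600 + 362880
= 33022080

33022080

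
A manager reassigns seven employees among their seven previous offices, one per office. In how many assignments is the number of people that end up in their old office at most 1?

# with exactly i fixed is C(7,i)·!(7-i); sum over i=0..1:
  i=0: C(7,0)·!7 = 1·1854 = 1854
  i=1: C(7,1)·!6 = 7·265 = 1855
Total = 3709.

3709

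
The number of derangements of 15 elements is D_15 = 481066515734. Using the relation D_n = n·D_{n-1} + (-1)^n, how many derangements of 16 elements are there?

7697064251745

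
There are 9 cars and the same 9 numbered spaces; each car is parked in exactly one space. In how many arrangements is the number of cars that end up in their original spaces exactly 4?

Pick the 4 fixed positions: C(9,4) = 126 ways.
The remaining 5 must be deranged: !5 = 44.
Total: 126 × 44 = 5544.

5544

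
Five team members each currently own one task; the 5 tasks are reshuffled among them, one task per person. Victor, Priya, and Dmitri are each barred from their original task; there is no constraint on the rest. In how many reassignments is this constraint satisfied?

Let A_j be the event that the j-th constrained one is fixed. By inclusion-exclusion over the 3 events:
Σ_{j=0}^{3} (-1)^j C(3,j)(5-j)!
= C(3,0)·5! - C(3,1)·4! + C(3,2)·3! - C(3,3)·2!
= 120 - 72 + 18 - 2
= 64

64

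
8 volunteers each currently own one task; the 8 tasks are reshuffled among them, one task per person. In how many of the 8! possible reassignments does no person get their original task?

!8 = 8! · Σ_{k=0}^{8} (-1)^k/k!
= 8! - 8!/1! + 8!/2! - 8!/3! + 8!/4! - 8!/5! + 8!/6! - 8!/7! + 8!/8!
= 40320 - 40320 + 20160 - 6720 + 1680 - 336 + 56 - 8 + 1
= 14833

14833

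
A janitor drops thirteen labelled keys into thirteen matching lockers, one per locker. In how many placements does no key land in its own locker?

2290792932

Use !n = n·!(n-1) + (-1)^n.
!13 = 13·176214841 - 1 = 2290792932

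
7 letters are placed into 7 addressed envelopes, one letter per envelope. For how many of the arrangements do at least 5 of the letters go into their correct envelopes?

22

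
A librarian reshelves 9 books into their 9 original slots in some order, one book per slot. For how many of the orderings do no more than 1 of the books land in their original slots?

266993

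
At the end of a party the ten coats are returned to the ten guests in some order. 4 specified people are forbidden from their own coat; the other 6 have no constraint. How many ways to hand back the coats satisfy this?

Inclusion-exclusion on the 4 forbidden self-matches:
Σ_{j=0}^{4} (-1)^j C(4,j)(10-j)!
= C(4,0)·10! - C(4,1)·9! + C(4,2)·8! - C(4,3)·7! + C(4,4)·6!
= 3628800 - 1451520 + 241920 - 20160 + 720
= 2399760

2399760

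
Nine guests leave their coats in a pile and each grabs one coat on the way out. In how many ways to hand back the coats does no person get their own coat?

133496

!9 is the nearest integer to 9!/e.
9! = 362880, and 362880/e ≈ 133496.09, so !9 = 133496.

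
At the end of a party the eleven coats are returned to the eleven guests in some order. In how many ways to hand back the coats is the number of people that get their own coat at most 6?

39913444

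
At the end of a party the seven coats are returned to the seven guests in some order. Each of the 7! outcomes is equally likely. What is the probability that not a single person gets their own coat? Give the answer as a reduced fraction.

103/280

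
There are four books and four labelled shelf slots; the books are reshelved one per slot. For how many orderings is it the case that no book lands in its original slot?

By inclusion-exclusion, !4 = Σ (-1)^k · 4!/k! for k=0..4
= 4! - 4!/1! + 4!/2! - 4!/3! + 4!/4!
= 24 - 24 + 12 - 4 + 1
= 9

9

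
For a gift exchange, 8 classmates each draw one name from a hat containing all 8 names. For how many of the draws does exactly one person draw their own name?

14832

Pick the single fixed position: C(8,1) = 8 ways.
The remaining 7 must be deranged: !7 = 1854.
Total: 8 × 1854 = 14832.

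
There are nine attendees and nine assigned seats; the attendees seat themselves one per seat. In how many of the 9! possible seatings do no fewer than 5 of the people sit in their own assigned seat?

1339

Sum C(9,i)·!(9-i) for i = 5..9:
  i=5: C(9,5)·!4 = 126·9 = 1134
  i=6: C(9,6)·!3 = 84·2 = 168
  i=7: C(9,7)·!2 = 36·1 = 36
  i=8: C(9,8)·!1 = 9·0 = 0
  i=9: C(9,9)·!0 = 1·1 = 1
Total = 1339.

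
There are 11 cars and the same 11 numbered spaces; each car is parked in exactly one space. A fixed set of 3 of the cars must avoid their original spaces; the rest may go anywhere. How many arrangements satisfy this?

Inclusion-exclusion on the 3 forbidden self-matches:
Σ_{j=0}^{3} (-1)^j C(3,j)(11-j)!
= C(3,0)·11! - C(3,1)·10! + C(3,2)·9! - C(3,3)·8!
= 39916800 - 10886400 + 1088640 - 40320
= 30078720

30078720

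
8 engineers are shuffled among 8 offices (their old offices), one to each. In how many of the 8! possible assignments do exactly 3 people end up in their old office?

Pick the 3 fixed positions: C(8,3) = 56 ways.
The remaining 5 must be deranged: !5 = 44.
Total: 56 × 44 = 2464.

2464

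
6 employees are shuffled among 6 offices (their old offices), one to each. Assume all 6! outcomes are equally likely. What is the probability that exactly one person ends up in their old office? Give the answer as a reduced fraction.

11/30

Favorable outcomes: C(6,1)·!5 = 6·44 = 264.
Total outcomes: 6! = 720.
Probability = 264/720 = 11/30.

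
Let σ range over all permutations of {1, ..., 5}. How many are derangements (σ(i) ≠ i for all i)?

44

Use !n = n·!(n-1) + (-1)^n.
!5 = 5·9 - 1 = 44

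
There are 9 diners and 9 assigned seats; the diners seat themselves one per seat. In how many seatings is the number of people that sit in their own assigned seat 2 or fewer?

Sum C(9,i)·!(9-i) for i = 0..2:
  i=0: C(9,0)·!9 = 1·133496 = 133496
  i=1: C(9,1)·!8 = 9·14833 = 133497
  i=2: C(9,2)·!7 = 36·1854 = 66744
Total = 333737.

333737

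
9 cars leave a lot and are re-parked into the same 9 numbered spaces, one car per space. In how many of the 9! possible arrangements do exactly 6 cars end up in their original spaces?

Pick the 6 fixed positions: C(9,6) = 84 ways.
The other 3 form a derangement: !3 = 2.
Total: 84 × 2 = 168.

168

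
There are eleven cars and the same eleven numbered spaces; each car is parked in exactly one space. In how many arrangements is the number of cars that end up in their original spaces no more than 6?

# with exactly i fixed is C(11,i)·!(11-i); sum over i=0..6:
  i=0: C(11,0)·!11 = 1·14684570 = 14684570
  i=1: C(11,1)·!10 = 11·1334961 = 14684571
  i=2: C(11,2)·!9 = 55·133496 = 7342280
  i=3: C(11,3)·!8 = 165·14833 = 2447445
  i=4: C(11,4)·!7 = 330·1854 = 611820
  i=5: C(11,5)·!6 = 462·265 = 122430
  i=6: C(11,6)·!5 = 462·44 = 20328
Total = 39913444.

39913444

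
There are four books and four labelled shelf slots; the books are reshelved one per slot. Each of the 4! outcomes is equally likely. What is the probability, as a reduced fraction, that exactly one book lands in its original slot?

1/3

Favorable outcomes: C(4,1)·!3 = 4·2 = 8.
Total outcomes: 4! = 24.
Probability = 8/24 = 1/3.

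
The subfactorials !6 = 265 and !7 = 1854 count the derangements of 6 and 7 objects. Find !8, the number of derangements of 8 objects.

!8 = (8-1)·(!7 + !6) = 7·(1854 + 265) = 7·2119 = 14833.

14833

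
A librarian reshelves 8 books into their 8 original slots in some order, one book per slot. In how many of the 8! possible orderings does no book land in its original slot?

14833

Use !n = (n-1)(!(n-1) + !(n-2)).
!8 = 7·(1854 + 265) = 7·2119 = 14833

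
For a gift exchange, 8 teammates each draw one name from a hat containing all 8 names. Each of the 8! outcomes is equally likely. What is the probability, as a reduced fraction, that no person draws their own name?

2119/5760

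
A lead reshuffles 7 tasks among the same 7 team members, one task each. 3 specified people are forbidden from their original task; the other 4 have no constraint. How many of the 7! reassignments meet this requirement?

Inclusion-exclusion on the 3 forbidden self-matches:
Σ_{j=0}^{3} (-1)^j C(3,j)(7-j)!
= C(3,0)·7! - C(3,1)·6! + C(3,2)·5! - C(3,3)·4!
= 5040 - 2160 + 360 - 24
= 3216

3216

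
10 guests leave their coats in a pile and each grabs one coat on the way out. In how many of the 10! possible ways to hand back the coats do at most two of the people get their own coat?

3337406

Sum C(10,i)·!(10-i) for i = 0..2:
  i=0: C(10,0)·!10 = 1·1334961 = 1334961
  i=1: C(10,1)·!9 = 10·133496 = 1334960
  i=2: C(10,2)·!8 = 45·14833 = 667485
Total = 3337406.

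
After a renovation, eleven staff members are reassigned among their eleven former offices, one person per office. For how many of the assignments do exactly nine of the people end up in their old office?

55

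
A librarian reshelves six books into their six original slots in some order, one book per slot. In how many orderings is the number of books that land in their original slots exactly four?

15

Pick the 4 fixed positions: C(6,4) = 15 ways.
The remaining 2 must be deranged: !2 = 1.
Total: 15 × 1 = 15.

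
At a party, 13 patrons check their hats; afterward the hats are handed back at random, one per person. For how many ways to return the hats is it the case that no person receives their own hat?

2290792932

!13 is the nearest integer to 13!/e.
13! = 6227020800, and 6227020800/e ≈ 2290792932.07, so !13 = 2290792932.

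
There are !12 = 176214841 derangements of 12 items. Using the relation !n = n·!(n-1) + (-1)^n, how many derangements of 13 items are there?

!13 = 13·176214841 - 1 = 2290792932.

2290792932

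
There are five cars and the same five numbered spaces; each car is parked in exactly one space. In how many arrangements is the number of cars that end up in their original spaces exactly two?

20

Pick the 2 fixed positions: C(5,2) = 10 ways.
The remaining 3 must be deranged: !3 = 2.
Total: 10 × 2 = 20.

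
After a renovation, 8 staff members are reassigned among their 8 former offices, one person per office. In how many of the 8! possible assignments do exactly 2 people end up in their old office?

7420

Pick the 2 fixed positions: C(8,2) = 28 ways.
The remaining 6 must be deranged: !6 = 265.
Total: 28 × 265 = 7420.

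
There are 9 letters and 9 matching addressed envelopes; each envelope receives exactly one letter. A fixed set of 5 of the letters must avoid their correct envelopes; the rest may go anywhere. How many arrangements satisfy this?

Let A_j be the event that the j-th constrained one is fixed. By inclusion-exclusion over the 5 events:
Σ_{j=0}^{5} (-1)^j C(5,j)(9-j)!
= C(5,0)·9! - C(5,1)·8! + C(5,2)·7! - C(5,3)·6! + C(5,4)·5! - C(5,5)·4!
= 362880 - 201600 + 50400 - 7200 + 600 - 24
= 205056

205056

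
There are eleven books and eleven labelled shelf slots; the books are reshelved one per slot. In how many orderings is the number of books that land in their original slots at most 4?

39770686

# with exactly i fixed is C(11,i)·!(11-i); sum over i=0..4:
  i=0: C(11,0)·!11 = 1·14684570 = 14684570
  i=1: C(11,1)·!10 = 11·1334961 = 14684571
  i=2: C(11,2)·!9 = 55·133496 = 7342280
  i=3: C(11,3)·!8 = 165·14833 = 2447445
  i=4: C(11,4)·!7 = 330·1854 = 611820
Total = 39770686.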